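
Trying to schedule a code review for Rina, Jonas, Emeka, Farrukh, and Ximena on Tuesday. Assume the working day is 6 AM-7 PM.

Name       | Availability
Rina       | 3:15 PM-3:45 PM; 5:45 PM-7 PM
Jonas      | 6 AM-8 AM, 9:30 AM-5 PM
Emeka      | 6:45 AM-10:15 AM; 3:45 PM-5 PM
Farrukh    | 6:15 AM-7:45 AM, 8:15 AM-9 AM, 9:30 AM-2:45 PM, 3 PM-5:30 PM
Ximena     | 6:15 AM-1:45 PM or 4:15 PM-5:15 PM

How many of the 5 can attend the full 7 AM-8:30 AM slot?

Emeka and Ximena can make the full 07:00-08:30 slot — that's 2.

2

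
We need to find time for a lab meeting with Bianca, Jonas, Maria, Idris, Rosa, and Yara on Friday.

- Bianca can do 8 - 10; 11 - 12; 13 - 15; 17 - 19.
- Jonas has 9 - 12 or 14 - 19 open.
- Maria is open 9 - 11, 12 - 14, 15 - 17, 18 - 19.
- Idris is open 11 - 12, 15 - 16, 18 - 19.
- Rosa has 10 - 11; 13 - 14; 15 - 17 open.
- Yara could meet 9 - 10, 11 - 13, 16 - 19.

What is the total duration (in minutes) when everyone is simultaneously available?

0

Bianca ∩ Jonas: 09:00-10:00, 11:00-12:00, 14:00-15:00, 17:00-19:00.
Bianca ∩ Jonas ∩ Maria: 09:00-10:00, 18:00-19:00.
Bianca ∩ Jonas ∩ Maria ∩ Idris: 18:00-19:00.
Bianca ∩ Jonas ∩ Maria ∩ Idris ∩ Rosa: ∅.
Bianca ∩ Jonas ∩ Maria ∩ Idris ∩ Rosa ∩ Yara: ∅.
There is no time when everyone is free.
There is no common window, so the total is 0 minutes.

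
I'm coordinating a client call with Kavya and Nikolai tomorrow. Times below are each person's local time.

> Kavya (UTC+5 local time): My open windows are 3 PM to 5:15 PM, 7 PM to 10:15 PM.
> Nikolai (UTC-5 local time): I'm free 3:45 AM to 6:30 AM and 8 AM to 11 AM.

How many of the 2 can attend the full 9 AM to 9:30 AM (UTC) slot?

Kavya in UTC: 10:00-12:15, 14:00-17:15 (subtract 5h to convert from UTC+5).
Nikolai in UTC: 08:45-11:30, 13:00-16:00 (add 5h to convert from UTC-5).
Nikolai can make the full 09:00-09:30 slot — that's 1.

1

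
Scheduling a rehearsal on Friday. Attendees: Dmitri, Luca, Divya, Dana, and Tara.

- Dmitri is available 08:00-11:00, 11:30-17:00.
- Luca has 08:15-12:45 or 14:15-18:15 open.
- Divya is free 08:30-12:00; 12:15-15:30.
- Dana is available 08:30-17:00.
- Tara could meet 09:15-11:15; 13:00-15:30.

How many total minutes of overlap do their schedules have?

Dmitri ∩ Luca: 08:15-11:00, 11:30-12:45, 14:15-17:00.
Dmitri ∩ Luca ∩ Divya: 08:30-11:00, 11:30-12:00, 12:15-12:45, 14:15-15:30.
Dmitri ∩ Luca ∩ Divya ∩ Dana: 08:30-11:00, 11:30-12:00, 12:15-12:45, 14:15-15:30.
Dmitri ∩ Luca ∩ Divya ∩ Dana ∩ Tara: 09:15-11:00, 14:15-15:30.
Summing the common windows: 105 + 75 = 180 minutes.

180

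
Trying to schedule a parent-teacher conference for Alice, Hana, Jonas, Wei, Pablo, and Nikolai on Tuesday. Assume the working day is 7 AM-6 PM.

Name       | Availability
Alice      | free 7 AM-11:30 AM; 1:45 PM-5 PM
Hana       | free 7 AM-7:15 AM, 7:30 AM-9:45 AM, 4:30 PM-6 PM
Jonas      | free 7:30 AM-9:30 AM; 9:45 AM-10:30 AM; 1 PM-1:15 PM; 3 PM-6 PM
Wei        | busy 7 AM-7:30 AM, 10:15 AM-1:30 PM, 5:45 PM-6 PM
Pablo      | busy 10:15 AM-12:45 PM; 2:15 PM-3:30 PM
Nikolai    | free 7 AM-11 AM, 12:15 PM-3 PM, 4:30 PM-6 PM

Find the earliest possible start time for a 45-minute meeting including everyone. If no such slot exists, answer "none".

Alice free: 07:00-11:30, 13:45-17:00.
Hana free: 07:00-07:15, 07:30-09:45, 16:30-18:00.
Jonas free: 07:30-09:30, 09:45-10:30, 13:00-13:15, 15:00-18:00.
Wei free: 07:30-10:15, 13:30-17:45 (invert busy blocks within the working day).
Pablo free: 07:00-10:15, 12:45-14:15, 15:30-18:00 (invert busy blocks within the working day).
Nikolai free: 07:00-11:00, 12:15-15:00, 16:30-18:00.
Alice ∩ Hana: 07:00-07:15, 07:30-09:45, 16:30-17:00.
Alice ∩ Hana ∩ Jonas: 07:30-09:30, 16:30-17:00.
Alice ∩ Hana ∩ Jonas ∩ Wei: 07:30-09:30, 16:30-17:00.
Alice ∩ Hana ∩ Jonas ∩ Wei ∩ Pablo: 07:30-09:30, 16:30-17:00.
Alice ∩ Hana ∩ Jonas ∩ Wei ∩ Pablo ∩ Nikolai: 07:30-09:30, 16:30-17:00.
The first common window of at least 45 minutes is 07:30-09:30, so the earliest start is 07:30.

07:30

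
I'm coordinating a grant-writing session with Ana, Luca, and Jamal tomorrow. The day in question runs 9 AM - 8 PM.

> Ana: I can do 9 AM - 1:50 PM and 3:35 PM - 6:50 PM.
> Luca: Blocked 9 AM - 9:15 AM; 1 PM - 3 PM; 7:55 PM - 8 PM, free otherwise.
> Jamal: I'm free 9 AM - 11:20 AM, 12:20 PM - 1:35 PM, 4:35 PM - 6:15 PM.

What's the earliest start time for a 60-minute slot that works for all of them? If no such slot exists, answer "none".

Ana free: 09:00-13:50, 15:35-18:50.
Luca free: 09:15-13:00, 15:00-19:55 (invert busy blocks within the working day).
Jamal free: 09:00-11:20, 12:20-13:35, 16:35-18:15.
Ana ∩ Luca: 09:15-13:00, 15:35-18:50.
Ana ∩ Luca ∩ Jamal: 09:15-11:20, 12:20-13:00, 16:35-18:15.
The first common window of at least 60 minutes is 09:15-11:20, so the earliest start is 09:15.

09:15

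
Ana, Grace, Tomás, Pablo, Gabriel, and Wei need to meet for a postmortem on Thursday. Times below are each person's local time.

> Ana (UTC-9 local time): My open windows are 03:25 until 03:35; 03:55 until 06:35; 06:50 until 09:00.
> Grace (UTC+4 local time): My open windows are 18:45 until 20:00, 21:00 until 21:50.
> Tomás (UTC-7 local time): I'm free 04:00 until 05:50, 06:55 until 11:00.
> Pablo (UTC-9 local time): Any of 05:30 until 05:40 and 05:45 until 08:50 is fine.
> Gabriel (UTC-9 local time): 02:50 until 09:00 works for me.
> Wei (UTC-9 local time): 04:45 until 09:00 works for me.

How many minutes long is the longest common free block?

Ana in UTC: 12:25-12:35, 12:55-15:35, 15:50-18:00 (add 9h to convert from UTC-9).
Grace in UTC: 14:45-16:00, 17:00-17:50 (subtract 4h to convert from UTC+4).
Tomás in UTC: 11:00-12:50, 13:55-18:00 (add 7h to convert from UTC-7).
Pablo in UTC: 14:30-14:40, 14:45-17:50 (add 9h to convert from UTC-9).
Gabriel in UTC: 11:50-18:00 (add 9h to convert from UTC-9).
Wei in UTC: 13:45-18:00 (add 9h to convert from UTC-9).
Ana ∩ Grace: 14:45-15:35, 15:50-16:00, 17:00-17:50.
Ana ∩ Grace ∩ Tomás: 14:45-15:35, 15:50-16:00, 17:00-17:50.
Ana ∩ Grace ∩ Tomás ∩ Pablo: 14:45-15:35, 15:50-16:00, 17:00-17:50.
Ana ∩ Grace ∩ Tomás ∩ Pablo ∩ Gabriel: 14:45-15:35, 15:50-16:00, 17:00-17:50.
Ana ∩ Grace ∩ Tomás ∩ Pablo ∩ Gabriel ∩ Wei: 14:45-15:35, 15:50-16:00, 17:00-17:50.
So the common availability across everyone is 14:45-15:35, 15:50-16:00, 17:00-17:50.
The longest is 14:45-15:35 at 50 minutes.

50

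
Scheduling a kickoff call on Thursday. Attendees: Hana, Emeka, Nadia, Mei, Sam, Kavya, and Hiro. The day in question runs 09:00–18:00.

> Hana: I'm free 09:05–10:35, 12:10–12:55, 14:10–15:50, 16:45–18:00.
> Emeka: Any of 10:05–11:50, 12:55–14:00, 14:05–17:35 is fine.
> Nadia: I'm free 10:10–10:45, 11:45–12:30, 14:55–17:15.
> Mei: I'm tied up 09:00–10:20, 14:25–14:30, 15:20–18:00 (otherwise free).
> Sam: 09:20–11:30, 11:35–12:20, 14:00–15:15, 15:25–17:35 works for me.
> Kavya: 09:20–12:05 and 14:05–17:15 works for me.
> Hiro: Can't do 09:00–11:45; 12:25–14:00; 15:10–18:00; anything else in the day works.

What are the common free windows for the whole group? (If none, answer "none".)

Hana free: 09:05-10:35, 12:10-12:55, 14:10-15:50, 16:45-18:00.
Emeka free: 10:05-11:50, 12:55-14:00, 14:05-17:35.
Nadia free: 10:10-10:45, 11:45-12:30, 14:55-17:15.
Mei free: 10:20-14:25, 14:30-15:20 (invert busy blocks within the working day).
Sam free: 09:20-11:30, 11:35-12:20, 14:00-15:15, 15:25-17:35.
Kavya free: 09:20-12:05, 14:05-17:15.
Hiro free: 11:45-12:25, 14:00-15:10 (invert busy blocks within the working day).
Hana ∩ Emeka: 10:05-10:35, 14:10-15:50, 16:45-17:35.
Hana ∩ Emeka ∩ Nadia: 10:10-10:35, 14:55-15:50, 16:45-17:15.
Hana ∩ Emeka ∩ Nadia ∩ Mei: 10:20-10:35, 14:55-15:20.
Hana ∩ Emeka ∩ Nadia ∩ Mei ∩ Sam: 10:20-10:35, 14:55-15:15.
Hana ∩ Emeka ∩ Nadia ∩ Mei ∩ Sam ∩ Kavya: 10:20-10:35, 14:55-15:15.
Hana ∩ Emeka ∩ Nadia ∩ Mei ∩ Sam ∩ Kavya ∩ Hiro: 14:55-15:10.
Those are the intersection windows.

14:55-15:10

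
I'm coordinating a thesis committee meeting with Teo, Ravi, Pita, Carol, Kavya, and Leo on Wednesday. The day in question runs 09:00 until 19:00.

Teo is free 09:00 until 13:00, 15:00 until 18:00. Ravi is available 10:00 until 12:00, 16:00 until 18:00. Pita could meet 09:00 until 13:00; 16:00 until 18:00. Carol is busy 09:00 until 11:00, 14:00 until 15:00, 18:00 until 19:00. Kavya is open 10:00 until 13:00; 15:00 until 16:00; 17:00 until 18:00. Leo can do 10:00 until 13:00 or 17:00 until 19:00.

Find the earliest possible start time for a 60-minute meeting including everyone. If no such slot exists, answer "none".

Teo free: 09:00-13:00, 15:00-18:00.
Ravi free: 10:00-12:00, 16:00-18:00.
Pita free: 09:00-13:00, 16:00-18:00.
Carol free: 11:00-14:00, 15:00-18:00 (invert busy blocks within the working day).
Kavya free: 10:00-13:00, 15:00-16:00, 17:00-18:00.
Leo free: 10:00-13:00, 17:00-19:00.
Teo ∩ Ravi: 10:00-12:00, 16:00-18:00.
Teo ∩ Ravi ∩ Pita: 10:00-12:00, 16:00-18:00.
Teo ∩ Ravi ∩ Pita ∩ Carol: 11:00-12:00, 16:00-18:00.
Teo ∩ Ravi ∩ Pita ∩ Carol ∩ Kavya: 11:00-12:00, 17:00-18:00.
Teo ∩ Ravi ∩ Pita ∩ Carol ∩ Kavya ∩ Leo: 11:00-12:00, 17:00-18:00.
The first common window of at least 60 minutes is 11:00-12:00, so the earliest start is 11:00.

11:00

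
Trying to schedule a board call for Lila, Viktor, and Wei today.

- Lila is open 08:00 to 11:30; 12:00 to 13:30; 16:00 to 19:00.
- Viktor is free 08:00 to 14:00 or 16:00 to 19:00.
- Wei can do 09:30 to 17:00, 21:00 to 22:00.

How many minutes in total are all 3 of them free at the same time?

Lila ∩ Viktor: 08:00-11:30, 12:00-13:30, 16:00-19:00.
Lila ∩ Viktor ∩ Wei: 09:30-11:30, 12:00-13:30, 16:00-17:00.
Summing the common windows: 120 + 90 + 60 = 270 minutes.

270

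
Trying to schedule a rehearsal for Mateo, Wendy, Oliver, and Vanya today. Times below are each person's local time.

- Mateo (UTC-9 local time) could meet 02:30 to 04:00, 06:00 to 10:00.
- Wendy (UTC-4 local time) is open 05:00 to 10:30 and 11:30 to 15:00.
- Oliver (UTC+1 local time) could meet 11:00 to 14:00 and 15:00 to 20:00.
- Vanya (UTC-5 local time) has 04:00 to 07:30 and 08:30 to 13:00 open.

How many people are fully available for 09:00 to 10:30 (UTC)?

Mateo in UTC: 11:30-13:00, 15:00-19:00 (add 9h to convert from UTC-9).
Wendy in UTC: 09:00-14:30, 15:30-19:00 (add 4h to convert from UTC-4).
Oliver in UTC: 10:00-13:00, 14:00-19:00 (subtract 1h to convert from UTC+1).
Vanya in UTC: 09:00-12:30, 13:30-18:00 (add 5h to convert from UTC-5).
Wendy and Vanya can make the full 09:00-10:30 slot — that's 2.

2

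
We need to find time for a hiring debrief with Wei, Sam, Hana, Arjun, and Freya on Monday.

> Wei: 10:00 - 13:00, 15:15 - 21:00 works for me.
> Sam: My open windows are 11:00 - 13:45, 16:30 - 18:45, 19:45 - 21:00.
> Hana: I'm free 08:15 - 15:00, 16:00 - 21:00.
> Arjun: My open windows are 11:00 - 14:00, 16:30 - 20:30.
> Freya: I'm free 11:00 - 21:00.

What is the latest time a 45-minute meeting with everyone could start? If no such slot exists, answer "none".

Wei ∩ Sam: 11:00-13:00, 16:30-18:45, 19:45-21:00.
Wei ∩ Sam ∩ Hana: 11:00-13:00, 16:30-18:45, 19:45-21:00.
Wei ∩ Sam ∩ Hana ∩ Arjun: 11:00-13:00, 16:30-18:45, 19:45-20:30.
Wei ∩ Sam ∩ Hana ∩ Arjun ∩ Freya: 11:00-13:00, 16:30-18:45, 19:45-20:30.
Those are the intersection windows.
The last common window of at least 45 minutes is 19:45-20:30; a 45-minute meeting can start as late as 19:45 and still end by 20:30.

19:45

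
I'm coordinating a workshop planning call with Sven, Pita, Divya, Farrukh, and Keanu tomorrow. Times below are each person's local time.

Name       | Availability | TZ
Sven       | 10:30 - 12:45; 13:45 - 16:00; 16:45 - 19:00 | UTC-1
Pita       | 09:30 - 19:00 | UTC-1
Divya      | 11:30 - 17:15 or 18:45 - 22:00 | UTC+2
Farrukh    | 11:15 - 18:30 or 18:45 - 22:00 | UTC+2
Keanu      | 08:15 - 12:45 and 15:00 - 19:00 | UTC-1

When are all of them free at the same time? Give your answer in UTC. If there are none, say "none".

Sven in UTC: 11:30-13:45, 14:45-17:00, 17:45-20:00 (add 1h to convert from UTC-1).
Pita in UTC: 10:30-20:00 (add 1h to convert from UTC-1).
Divya in UTC: 09:30-15:15, 16:45-20:00 (subtract 2h to convert from UTC+2).
Farrukh in UTC: 09:15-16:30, 16:45-20:00 (subtract 2h to convert from UTC+2).
Keanu in UTC: 09:15-13:45, 16:00-20:00 (add 1h to convert from UTC-1).
Sven ∩ Pita: 11:30-13:45, 14:45-17:00, 17:45-20:00.
Sven ∩ Pita ∩ Divya: 11:30-13:45, 14:45-15:15, 16:45-17:00, 17:45-20:00.
Sven ∩ Pita ∩ Divya ∩ Farrukh: 11:30-13:45, 14:45-15:15, 16:45-17:00, 17:45-20:00.
Sven ∩ Pita ∩ Divya ∩ Farrukh ∩ Keanu: 11:30-13:45, 16:45-17:00, 17:45-20:00.
Those are the intersection windows.

11:30-13:45, 16:45-17:00, 17:45-20:00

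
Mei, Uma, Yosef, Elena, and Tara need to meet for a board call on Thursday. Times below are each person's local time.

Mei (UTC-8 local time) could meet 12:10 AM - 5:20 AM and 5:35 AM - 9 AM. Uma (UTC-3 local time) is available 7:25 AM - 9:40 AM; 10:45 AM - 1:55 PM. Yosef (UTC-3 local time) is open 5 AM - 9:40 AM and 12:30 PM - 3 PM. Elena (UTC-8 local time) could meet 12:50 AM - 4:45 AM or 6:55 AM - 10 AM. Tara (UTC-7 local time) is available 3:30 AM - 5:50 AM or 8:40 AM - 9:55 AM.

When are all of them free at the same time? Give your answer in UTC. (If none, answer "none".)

10:30-12:40, 15:40-16:55

Mei in UTC: 08:10-13:20, 13:35-17:00 (add 8h to convert from UTC-8).
Uma in UTC: 10:25-12:40, 13:45-16:55 (add 3h to convert from UTC-3).
Yosef in UTC: 08:00-12:40, 15:30-18:00 (add 3h to convert from UTC-3).
Elena in UTC: 08:50-12:45, 14:55-18:00 (add 8h to convert from UTC-8).
Tara in UTC: 10:30-12:50, 15:40-16:55 (add 7h to convert from UTC-7).
Mei ∩ Uma: 10:25-12:40, 13:45-16:55.
Mei ∩ Uma ∩ Yosef: 10:25-12:40, 15:30-16:55.
Mei ∩ Uma ∩ Yosef ∩ Elena: 10:25-12:40, 15:30-16:55.
Mei ∩ Uma ∩ Yosef ∩ Elena ∩ Tara: 10:30-12:40, 15:40-16:55.
Those are the intersection windows.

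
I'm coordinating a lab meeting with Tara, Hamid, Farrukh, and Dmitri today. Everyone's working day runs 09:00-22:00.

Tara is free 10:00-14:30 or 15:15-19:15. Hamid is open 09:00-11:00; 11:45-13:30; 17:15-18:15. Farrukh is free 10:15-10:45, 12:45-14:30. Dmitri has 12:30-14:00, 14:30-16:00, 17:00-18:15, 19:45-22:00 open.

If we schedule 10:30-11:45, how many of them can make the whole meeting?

Tara can make the full 10:30-11:45 slot — that's 1.

1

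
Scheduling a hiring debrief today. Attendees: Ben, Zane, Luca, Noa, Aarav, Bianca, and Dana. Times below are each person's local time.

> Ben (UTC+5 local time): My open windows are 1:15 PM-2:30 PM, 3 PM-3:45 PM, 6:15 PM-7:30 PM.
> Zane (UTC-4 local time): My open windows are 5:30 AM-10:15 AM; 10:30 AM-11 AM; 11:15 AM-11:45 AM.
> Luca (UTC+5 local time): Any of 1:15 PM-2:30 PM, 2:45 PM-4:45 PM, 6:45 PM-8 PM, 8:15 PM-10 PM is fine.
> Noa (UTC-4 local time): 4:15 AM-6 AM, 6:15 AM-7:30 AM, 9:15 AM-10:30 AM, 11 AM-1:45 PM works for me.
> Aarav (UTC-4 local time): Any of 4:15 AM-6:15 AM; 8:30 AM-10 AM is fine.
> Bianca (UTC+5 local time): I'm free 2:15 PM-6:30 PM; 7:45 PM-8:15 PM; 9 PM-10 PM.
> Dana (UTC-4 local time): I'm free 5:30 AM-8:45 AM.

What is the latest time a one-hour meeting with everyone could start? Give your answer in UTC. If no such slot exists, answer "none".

none

Ben in UTC: 08:15-09:30, 10:00-10:45, 13:15-14:30 (subtract 5h to convert from UTC+5).
Zane in UTC: 09:30-14:15, 14:30-15:00, 15:15-15:45 (add 4h to convert from UTC-4).
Luca in UTC: 08:15-09:30, 09:45-11:45, 13:45-15:00, 15:15-17:00 (subtract 5h to convert from UTC+5).
Noa in UTC: 08:15-10:00, 10:15-11:30, 13:15-14:30, 15:00-17:45 (add 4h to convert from UTC-4).
Aarav in UTC: 08:15-10:15, 12:30-14:00 (add 4h to convert from UTC-4).
Bianca in UTC: 09:15-13:30, 14:45-15:15, 16:00-17:00 (subtract 5h to convert from UTC+5).
Dana in UTC: 09:30-12:45 (add 4h to convert from UTC-4).
Ben ∩ Zane: 10:00-10:45, 13:15-14:15.
Ben ∩ Zane ∩ Luca: 10:00-10:45, 13:45-14:15.
Ben ∩ Zane ∩ Luca ∩ Noa: 10:15-10:45, 13:45-14:15.
Ben ∩ Zane ∩ Luca ∩ Noa ∩ Aarav: 13:45-14:00.
Ben ∩ Zane ∩ Luca ∩ Noa ∩ Aarav ∩ Bianca: ∅.
Ben ∩ Zane ∩ Luca ∩ Noa ∩ Aarav ∩ Bianca ∩ Dana: ∅.
There is no time when everyone is free.
No common window is at least 60 minutes long.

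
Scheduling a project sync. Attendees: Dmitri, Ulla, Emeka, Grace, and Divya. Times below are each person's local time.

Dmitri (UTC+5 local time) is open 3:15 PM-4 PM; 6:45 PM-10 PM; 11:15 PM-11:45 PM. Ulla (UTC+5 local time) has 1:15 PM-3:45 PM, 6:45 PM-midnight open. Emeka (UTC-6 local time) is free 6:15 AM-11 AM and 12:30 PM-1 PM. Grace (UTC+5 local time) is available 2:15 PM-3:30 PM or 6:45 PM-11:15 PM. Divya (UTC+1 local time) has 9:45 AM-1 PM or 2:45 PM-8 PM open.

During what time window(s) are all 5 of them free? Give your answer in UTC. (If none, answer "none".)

13:45-17:00

Dmitri in UTC: 10:15-11:00, 13:45-17:00, 18:15-18:45 (subtract 5h to convert from UTC+5).
Ulla in UTC: 08:15-10:45, 13:45-19:00 (subtract 5h to convert from UTC+5).
Emeka in UTC: 12:15-17:00, 18:30-19:00 (add 6h to convert from UTC-6).
Grace in UTC: 09:15-10:30, 13:45-18:15 (subtract 5h to convert from UTC+5).
Divya in UTC: 08:45-12:00, 13:45-19:00 (subtract 1h to convert from UTC+1).
Dmitri ∩ Ulla: 10:15-10:45, 13:45-17:00, 18:15-18:45.
Dmitri ∩ Ulla ∩ Emeka: 13:45-17:00, 18:30-18:45.
Dmitri ∩ Ulla ∩ Emeka ∩ Grace: 13:45-17:00.
Dmitri ∩ Ulla ∩ Emeka ∩ Grace ∩ Divya: 13:45-17:00.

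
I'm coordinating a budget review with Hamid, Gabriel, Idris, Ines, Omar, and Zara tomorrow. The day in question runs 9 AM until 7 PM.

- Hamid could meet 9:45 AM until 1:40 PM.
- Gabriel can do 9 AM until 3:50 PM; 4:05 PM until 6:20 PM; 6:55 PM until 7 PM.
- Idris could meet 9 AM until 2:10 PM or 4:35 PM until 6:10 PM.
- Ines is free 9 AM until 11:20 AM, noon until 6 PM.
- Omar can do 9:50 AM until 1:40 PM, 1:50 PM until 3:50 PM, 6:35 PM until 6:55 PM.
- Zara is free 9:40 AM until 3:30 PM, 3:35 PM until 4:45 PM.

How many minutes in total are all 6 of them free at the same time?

Hamid ∩ Gabriel: 09:45-13:40.
Hamid ∩ Gabriel ∩ Idris: 09:45-13:40.
Hamid ∩ Gabriel ∩ Idris ∩ Ines: 09:45-11:20, 12:00-13:40.
Hamid ∩ Gabriel ∩ Idris ∩ Ines ∩ Omar: 09:50-11:20, 12:00-13:40.
Hamid ∩ Gabriel ∩ Idris ∩ Ines ∩ Omar ∩ Zara: 09:50-11:20, 12:00-13:40.
Summing the common windows: 90 + 100 = 190 minutes.

190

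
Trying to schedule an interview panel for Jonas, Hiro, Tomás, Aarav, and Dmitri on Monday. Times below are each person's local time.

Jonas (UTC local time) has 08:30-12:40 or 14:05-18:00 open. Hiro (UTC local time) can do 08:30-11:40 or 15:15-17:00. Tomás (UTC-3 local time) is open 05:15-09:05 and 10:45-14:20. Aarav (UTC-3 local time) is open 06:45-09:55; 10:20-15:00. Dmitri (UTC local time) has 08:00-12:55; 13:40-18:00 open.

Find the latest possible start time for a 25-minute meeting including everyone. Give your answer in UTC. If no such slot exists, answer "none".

Jonas in UTC: 08:30-12:40, 14:05-18:00.
Hiro in UTC: 08:30-11:40, 15:15-17:00.
Tomás in UTC: 08:15-12:05, 13:45-17:20 (add 3h to convert from UTC-3).
Aarav in UTC: 09:45-12:55, 13:20-18:00 (add 3h to convert from UTC-3).
Dmitri in UTC: 08:00-12:55, 13:40-18:00.
Jonas ∩ Hiro: 08:30-11:40, 15:15-17:00.
Jonas ∩ Hiro ∩ Tomás: 08:30-11:40, 15:15-17:00.
Jonas ∩ Hiro ∩ Tomás ∩ Aarav: 09:45-11:40, 15:15-17:00.
Jonas ∩ Hiro ∩ Tomás ∩ Aarav ∩ Dmitri: 09:45-11:40, 15:15-17:00.
Those are the intersection windows.
The last common window of at least 25 minutes is 15:15-17:00; a 25-minute meeting can start as late as 16:35 and still end by 17:00.

16:35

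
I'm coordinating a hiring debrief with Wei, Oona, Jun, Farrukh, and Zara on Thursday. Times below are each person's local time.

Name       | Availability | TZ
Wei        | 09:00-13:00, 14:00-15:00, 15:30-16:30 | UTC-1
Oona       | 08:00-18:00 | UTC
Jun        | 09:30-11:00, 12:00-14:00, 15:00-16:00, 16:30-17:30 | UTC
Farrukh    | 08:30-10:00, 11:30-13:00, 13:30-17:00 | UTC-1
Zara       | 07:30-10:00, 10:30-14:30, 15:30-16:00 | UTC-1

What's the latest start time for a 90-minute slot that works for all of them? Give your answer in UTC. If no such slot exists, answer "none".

Wei in UTC: 10:00-14:00, 15:00-16:00, 16:30-17:30 (add 1h to convert from UTC-1).
Oona in UTC: 08:00-18:00.
Jun in UTC: 09:30-11:00, 12:00-14:00, 15:00-16:00, 16:30-17:30.
Farrukh in UTC: 09:30-11:00, 12:30-14:00, 14:30-18:00 (add 1h to convert from UTC-1).
Zara in UTC: 08:30-11:00, 11:30-15:30, 16:30-17:00 (add 1h to convert from UTC-1).
Wei ∩ Oona: 10:00-14:00, 15:00-16:00, 16:30-17:30.
Wei ∩ Oona ∩ Jun: 10:00-11:00, 12:00-14:00, 15:00-16:00, 16:30-17:30.
Wei ∩ Oona ∩ Jun ∩ Farrukh: 10:00-11:00, 12:30-14:00, 15:00-16:00, 16:30-17:30.
Wei ∩ Oona ∩ Jun ∩ Farrukh ∩ Zara: 10:00-11:00, 12:30-14:00, 15:00-15:30, 16:30-17:00.
The last common window of at least 90 minutes is 12:30-14:00; a 90-minute meeting can start as late as 12:30 and still end by 14:00.

12:30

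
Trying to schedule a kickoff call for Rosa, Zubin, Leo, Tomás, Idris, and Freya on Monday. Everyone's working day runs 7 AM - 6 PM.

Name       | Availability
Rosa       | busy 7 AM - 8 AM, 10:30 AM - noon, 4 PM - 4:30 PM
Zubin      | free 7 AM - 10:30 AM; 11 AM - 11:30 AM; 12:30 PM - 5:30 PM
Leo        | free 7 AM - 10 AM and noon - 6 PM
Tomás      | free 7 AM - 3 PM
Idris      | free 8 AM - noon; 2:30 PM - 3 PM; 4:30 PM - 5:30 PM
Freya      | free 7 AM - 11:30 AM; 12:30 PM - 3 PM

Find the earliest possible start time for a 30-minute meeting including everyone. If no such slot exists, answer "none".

Rosa free: 08:00-10:30, 12:00-16:00, 16:30-18:00 (invert busy blocks within the working day).
Zubin free: 07:00-10:30, 11:00-11:30, 12:30-17:30.
Leo free: 07:00-10:00, 12:00-18:00.
Tomás free: 07:00-15:00.
Idris free: 08:00-12:00, 14:30-15:00, 16:30-17:30.
Freya free: 07:00-11:30, 12:30-15:00.
Rosa ∩ Zubin: 08:00-10:30, 12:30-16:00, 16:30-17:30.
Rosa ∩ Zubin ∩ Leo: 08:00-10:00, 12:30-16:00, 16:30-17:30.
Rosa ∩ Zubin ∩ Leo ∩ Tomás: 08:00-10:00, 12:30-15:00.
Rosa ∩ Zubin ∩ Leo ∩ Tomás ∩ Idris: 08:00-10:00, 14:30-15:00.
Rosa ∩ Zubin ∩ Leo ∩ Tomás ∩ Idris ∩ Freya: 08:00-10:00, 14:30-15:00.
The first common window of at least 30 minutes is 08:00-10:00, so the earliest start is 08:00.

08:00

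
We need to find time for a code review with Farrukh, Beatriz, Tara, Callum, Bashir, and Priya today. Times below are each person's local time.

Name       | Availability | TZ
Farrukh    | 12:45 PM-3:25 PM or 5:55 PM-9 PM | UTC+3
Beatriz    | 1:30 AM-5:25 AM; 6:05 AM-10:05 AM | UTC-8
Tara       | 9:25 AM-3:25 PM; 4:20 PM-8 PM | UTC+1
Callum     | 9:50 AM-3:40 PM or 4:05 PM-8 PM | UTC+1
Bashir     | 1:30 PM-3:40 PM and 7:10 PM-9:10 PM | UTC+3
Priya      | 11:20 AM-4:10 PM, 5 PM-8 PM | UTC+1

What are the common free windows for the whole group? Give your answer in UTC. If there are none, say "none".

10:30-12:25, 16:10-18:00

Farrukh in UTC: 09:45-12:25, 14:55-18:00 (subtract 3h to convert from UTC+3).
Beatriz in UTC: 09:30-13:25, 14:05-18:05 (add 8h to convert from UTC-8).
Tara in UTC: 08:25-14:25, 15:20-19:00 (subtract 1h to convert from UTC+1).
Callum in UTC: 08:50-14:40, 15:05-19:00 (subtract 1h to convert from UTC+1).
Bashir in UTC: 10:30-12:40, 16:10-18:10 (subtract 3h to convert from UTC+3).
Priya in UTC: 10:20-15:10, 16:00-19:00 (subtract 1h to convert from UTC+1).
Farrukh ∩ Beatriz: 09:45-12:25, 14:55-18:00.
Farrukh ∩ Beatriz ∩ Tara: 09:45-12:25, 15:20-18:00.
Farrukh ∩ Beatriz ∩ Tara ∩ Callum: 09:45-12:25, 15:20-18:00.
Farrukh ∩ Beatriz ∩ Tara ∩ Callum ∩ Bashir: 10:30-12:25, 16:10-18:00.
Farrukh ∩ Beatriz ∩ Tara ∩ Callum ∩ Bashir ∩ Priya: 10:30-12:25, 16:10-18:00.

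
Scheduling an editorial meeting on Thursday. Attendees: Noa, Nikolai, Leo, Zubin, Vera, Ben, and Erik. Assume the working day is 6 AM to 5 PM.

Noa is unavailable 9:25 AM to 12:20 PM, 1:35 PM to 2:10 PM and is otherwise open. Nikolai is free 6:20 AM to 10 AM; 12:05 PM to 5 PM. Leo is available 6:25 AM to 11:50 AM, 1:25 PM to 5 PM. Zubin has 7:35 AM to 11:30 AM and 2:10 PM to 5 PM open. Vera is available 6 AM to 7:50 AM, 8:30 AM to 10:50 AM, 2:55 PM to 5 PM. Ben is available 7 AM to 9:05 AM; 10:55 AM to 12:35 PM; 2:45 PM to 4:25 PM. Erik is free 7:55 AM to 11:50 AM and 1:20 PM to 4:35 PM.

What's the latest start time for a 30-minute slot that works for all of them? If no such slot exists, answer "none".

Noa free: 06:00-09:25, 12:20-13:35, 14:10-17:00 (invert busy blocks within the working day).
Nikolai free: 06:20-10:00, 12:05-17:00.
Leo free: 06:25-11:50, 13:25-17:00.
Zubin free: 07:35-11:30, 14:10-17:00.
Vera free: 06:00-07:50, 08:30-10:50, 14:55-17:00.
Ben free: 07:00-09:05, 10:55-12:35, 14:45-16:25.
Erik free: 07:55-11:50, 13:20-16:35.
Noa ∩ Nikolai: 06:20-09:25, 12:20-13:35, 14:10-17:00.
Noa ∩ Nikolai ∩ Leo: 06:25-09:25, 13:25-13:35, 14:10-17:00.
Noa ∩ Nikolai ∩ Leo ∩ Zubin: 07:35-09:25, 14:10-17:00.
Noa ∩ Nikolai ∩ Leo ∩ Zubin ∩ Vera: 07:35-07:50, 08:30-09:25, 14:55-17:00.
Noa ∩ Nikolai ∩ Leo ∩ Zubin ∩ Vera ∩ Ben: 07:35-07:50, 08:30-09:05, 14:55-16:25.
Noa ∩ Nikolai ∩ Leo ∩ Zubin ∩ Vera ∩ Ben ∩ Erik: 08:30-09:05, 14:55-16:25.
Those are the intersection windows.
The last common window of at least 30 minutes is 14:55-16:25; a 30-minute meeting can start as late as 15:55 and still end by 16:25.

15:55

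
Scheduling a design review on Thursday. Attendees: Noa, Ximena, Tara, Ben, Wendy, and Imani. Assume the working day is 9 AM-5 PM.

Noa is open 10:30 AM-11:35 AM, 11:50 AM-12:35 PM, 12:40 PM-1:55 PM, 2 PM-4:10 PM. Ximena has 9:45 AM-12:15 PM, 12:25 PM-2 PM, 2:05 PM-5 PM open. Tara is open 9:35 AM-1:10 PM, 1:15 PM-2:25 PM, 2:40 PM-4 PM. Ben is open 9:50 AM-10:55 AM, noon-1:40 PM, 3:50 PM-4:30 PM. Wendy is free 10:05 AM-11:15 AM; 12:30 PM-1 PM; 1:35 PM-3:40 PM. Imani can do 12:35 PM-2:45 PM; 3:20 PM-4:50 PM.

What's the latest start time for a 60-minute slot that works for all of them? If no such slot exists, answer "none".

Noa ∩ Ximena: 10:30-11:35, 11:50-12:15, 12:25-12:35, 12:40-13:55, 14:05-16:10.
Noa ∩ Ximena ∩ Tara: 10:30-11:35, 11:50-12:15, 12:25-12:35, 12:40-13:10, 13:15-13:55, 14:05-14:25, 14:40-16:00.
Noa ∩ Ximena ∩ Tara ∩ Ben: 10:30-10:55, 12:00-12:15, 12:25-12:35, 12:40-13:10, 13:15-13:40, 15:50-16:00.
Noa ∩ Ximena ∩ Tara ∩ Ben ∩ Wendy: 10:30-10:55, 12:30-12:35, 12:40-13:00, 13:35-13:40.
Noa ∩ Ximena ∩ Tara ∩ Ben ∩ Wendy ∩ Imani: 12:40-13:00, 13:35-13:40.
No common window is at least 60 minutes long.

none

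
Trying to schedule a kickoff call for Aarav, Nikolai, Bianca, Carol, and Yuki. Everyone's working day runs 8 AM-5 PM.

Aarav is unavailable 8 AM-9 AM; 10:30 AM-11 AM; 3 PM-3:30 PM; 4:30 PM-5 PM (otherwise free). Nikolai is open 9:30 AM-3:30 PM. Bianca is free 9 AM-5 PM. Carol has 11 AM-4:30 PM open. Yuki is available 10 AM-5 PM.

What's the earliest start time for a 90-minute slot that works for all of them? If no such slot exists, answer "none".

11:00

Aarav free: 09:00-10:30, 11:00-15:00, 15:30-16:30 (invert busy blocks within the working day).
Nikolai free: 09:30-15:30.
Bianca free: 09:00-17:00.
Carol free: 11:00-16:30.
Yuki free: 10:00-17:00.
Aarav ∩ Nikolai: 09:30-10:30, 11:00-15:00.
Aarav ∩ Nikolai ∩ Bianca: 09:30-10:30, 11:00-15:00.
Aarav ∩ Nikolai ∩ Bianca ∩ Carol: 11:00-15:00.
Aarav ∩ Nikolai ∩ Bianca ∩ Carol ∩ Yuki: 11:00-15:00.
The first common window of at least 90 minutes is 11:00-15:00, so the earliest start is 11:00.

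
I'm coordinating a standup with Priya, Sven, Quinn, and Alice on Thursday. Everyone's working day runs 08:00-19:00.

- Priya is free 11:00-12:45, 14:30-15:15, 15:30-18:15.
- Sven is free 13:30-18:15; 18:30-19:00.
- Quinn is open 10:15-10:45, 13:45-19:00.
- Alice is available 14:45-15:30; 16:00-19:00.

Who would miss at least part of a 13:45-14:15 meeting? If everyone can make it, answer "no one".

Priya: not fully free for 13:45-14:15. Sven: free for 13:45-14:15. Quinn: free for 13:45-14:15. Alice: not fully free for 13:45-14:15.

Alice, Priya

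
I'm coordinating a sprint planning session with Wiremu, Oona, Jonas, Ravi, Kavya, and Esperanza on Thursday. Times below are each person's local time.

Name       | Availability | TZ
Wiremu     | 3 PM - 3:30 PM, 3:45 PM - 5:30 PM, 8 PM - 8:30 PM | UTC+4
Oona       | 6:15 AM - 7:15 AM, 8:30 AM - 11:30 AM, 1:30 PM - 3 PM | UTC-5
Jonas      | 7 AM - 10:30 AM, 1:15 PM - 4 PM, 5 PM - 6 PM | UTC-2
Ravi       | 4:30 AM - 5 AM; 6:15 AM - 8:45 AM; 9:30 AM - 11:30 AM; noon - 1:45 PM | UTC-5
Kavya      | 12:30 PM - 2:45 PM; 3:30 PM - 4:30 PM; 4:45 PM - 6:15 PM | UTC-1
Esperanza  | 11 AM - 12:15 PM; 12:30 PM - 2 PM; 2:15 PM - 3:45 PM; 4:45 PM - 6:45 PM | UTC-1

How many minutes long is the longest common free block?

Wiremu in UTC: 11:00-11:30, 11:45-13:30, 16:00-16:30 (subtract 4h to convert from UTC+4).
Oona in UTC: 11:15-12:15, 13:30-16:30, 18:30-20:00 (add 5h to convert from UTC-5).
Jonas in UTC: 09:00-12:30, 15:15-18:00, 19:00-20:00 (add 2h to convert from UTC-2).
Ravi in UTC: 09:30-10:00, 11:15-13:45, 14:30-16:30, 17:00-18:45 (add 5h to convert from UTC-5).
Kavya in UTC: 13:30-15:45, 16:30-17:30, 17:45-19:15 (add 1h to convert from UTC-1).
Esperanza in UTC: 12:00-13:15, 13:30-15:00, 15:15-16:45, 17:45-19:45 (add 1h to convert from UTC-1).
Wiremu ∩ Oona: 11:15-11:30, 11:45-12:15, 16:00-16:30.
Wiremu ∩ Oona ∩ Jonas: 11:15-11:30, 11:45-12:15, 16:00-16:30.
Wiremu ∩ Oona ∩ Jonas ∩ Ravi: 11:15-11:30, 11:45-12:15, 16:00-16:30.
Wiremu ∩ Oona ∩ Jonas ∩ Ravi ∩ Kavya: ∅.
Wiremu ∩ Oona ∩ Jonas ∩ Ravi ∩ Kavya ∩ Esperanza: ∅.
There is no time when everyone is free.
No common window exists, so the longest block is 0 minutes.

0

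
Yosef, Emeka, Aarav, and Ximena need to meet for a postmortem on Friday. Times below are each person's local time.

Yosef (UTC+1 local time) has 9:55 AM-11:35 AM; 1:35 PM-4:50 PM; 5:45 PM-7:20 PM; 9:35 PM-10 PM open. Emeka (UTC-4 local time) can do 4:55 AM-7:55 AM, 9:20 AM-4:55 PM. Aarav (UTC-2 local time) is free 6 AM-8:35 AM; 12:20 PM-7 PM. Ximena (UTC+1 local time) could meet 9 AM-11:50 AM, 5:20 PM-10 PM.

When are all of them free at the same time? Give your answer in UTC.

08:55-10:35, 16:45-18:20, 20:35-20:55

Yosef in UTC: 08:55-10:35, 12:35-15:50, 16:45-18:20, 20:35-21:00 (subtract 1h to convert from UTC+1).
Emeka in UTC: 08:55-11:55, 13:20-20:55 (add 4h to convert from UTC-4).
Aarav in UTC: 08:00-10:35, 14:20-21:00 (add 2h to convert from UTC-2).
Ximena in UTC: 08:00-10:50, 16:20-21:00 (subtract 1h to convert from UTC+1).
Yosef ∩ Emeka: 08:55-10:35, 13:20-15:50, 16:45-18:20, 20:35-20:55.
Yosef ∩ Emeka ∩ Aarav: 08:55-10:35, 14:20-15:50, 16:45-18:20, 20:35-20:55.
Yosef ∩ Emeka ∩ Aarav ∩ Ximena: 08:55-10:35, 16:45-18:20, 20:35-20:55.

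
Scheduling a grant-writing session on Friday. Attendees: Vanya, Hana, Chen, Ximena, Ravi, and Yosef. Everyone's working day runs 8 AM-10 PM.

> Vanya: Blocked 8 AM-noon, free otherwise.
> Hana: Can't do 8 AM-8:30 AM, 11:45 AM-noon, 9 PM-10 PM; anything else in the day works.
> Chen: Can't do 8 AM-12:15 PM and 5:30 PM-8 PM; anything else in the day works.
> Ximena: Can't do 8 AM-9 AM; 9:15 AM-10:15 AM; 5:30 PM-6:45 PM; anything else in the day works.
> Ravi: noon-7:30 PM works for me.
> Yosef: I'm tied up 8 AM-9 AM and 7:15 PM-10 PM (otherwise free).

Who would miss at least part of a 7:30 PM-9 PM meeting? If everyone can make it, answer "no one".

Chen, Ravi, Yosef

Vanya free: 12:00-22:00 (invert busy blocks within the working day).
Hana free: 08:30-11:45, 12:00-21:00 (invert busy blocks within the working day).
Chen free: 12:15-17:30, 20:00-22:00 (invert busy blocks within the working day).
Ximena free: 09:00-09:15, 10:15-17:30, 18:45-22:00 (invert busy blocks within the working day).
Ravi free: 12:00-19:30.
Yosef free: 09:00-19:15 (invert busy blocks within the working day).
Vanya: free for 19:30-21:00. Hana: free for 19:30-21:00. Chen: not fully free for 19:30-21:00. Ximena: free for 19:30-21:00. Ravi: not fully free for 19:30-21:00. Yosef: not fully free for 19:30-21:00.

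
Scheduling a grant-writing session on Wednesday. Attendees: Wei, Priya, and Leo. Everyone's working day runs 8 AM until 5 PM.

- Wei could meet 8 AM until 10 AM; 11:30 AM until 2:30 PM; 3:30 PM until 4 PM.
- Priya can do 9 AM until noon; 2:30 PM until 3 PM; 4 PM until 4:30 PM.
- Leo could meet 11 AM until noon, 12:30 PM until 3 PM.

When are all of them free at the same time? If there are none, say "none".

11:30-12:00

Wei ∩ Priya: 09:00-10:00, 11:30-12:00.
Wei ∩ Priya ∩ Leo: 11:30-12:00.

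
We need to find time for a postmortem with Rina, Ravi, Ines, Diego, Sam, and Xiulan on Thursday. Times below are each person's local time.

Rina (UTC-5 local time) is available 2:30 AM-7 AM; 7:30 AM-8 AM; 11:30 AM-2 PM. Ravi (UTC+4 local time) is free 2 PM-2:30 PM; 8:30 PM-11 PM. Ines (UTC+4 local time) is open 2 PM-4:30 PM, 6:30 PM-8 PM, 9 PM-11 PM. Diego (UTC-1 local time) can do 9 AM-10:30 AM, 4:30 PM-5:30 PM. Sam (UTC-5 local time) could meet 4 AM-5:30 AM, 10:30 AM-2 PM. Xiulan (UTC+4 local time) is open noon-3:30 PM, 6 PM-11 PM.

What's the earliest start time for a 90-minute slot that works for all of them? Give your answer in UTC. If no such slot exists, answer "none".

none

Rina in UTC: 07:30-12:00, 12:30-13:00, 16:30-19:00 (add 5h to convert from UTC-5).
Ravi in UTC: 10:00-10:30, 16:30-19:00 (subtract 4h to convert from UTC+4).
Ines in UTC: 10:00-12:30, 14:30-16:00, 17:00-19:00 (subtract 4h to convert from UTC+4).
Diego in UTC: 10:00-11:30, 17:30-18:30 (add 1h to convert from UTC-1).
Sam in UTC: 09:00-10:30, 15:30-19:00 (add 5h to convert from UTC-5).
Xiulan in UTC: 08:00-11:30, 14:00-19:00 (subtract 4h to convert from UTC+4).
Rina ∩ Ravi: 10:00-10:30, 16:30-19:00.
Rina ∩ Ravi ∩ Ines: 10:00-10:30, 17:00-19:00.
Rina ∩ Ravi ∩ Ines ∩ Diego: 10:00-10:30, 17:30-18:30.
Rina ∩ Ravi ∩ Ines ∩ Diego ∩ Sam: 10:00-10:30, 17:30-18:30.
Rina ∩ Ravi ∩ Ines ∩ Diego ∩ Sam ∩ Xiulan: 10:00-10:30, 17:30-18:30.
No common window is at least 90 minutes long.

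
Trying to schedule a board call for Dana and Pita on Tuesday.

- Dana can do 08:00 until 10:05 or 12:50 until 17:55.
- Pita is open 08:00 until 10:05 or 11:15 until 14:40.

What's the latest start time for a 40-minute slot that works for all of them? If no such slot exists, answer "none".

14:00

Dana ∩ Pita: 08:00-10:05, 12:50-14:40.
Those are the intersection windows.
The last common window of at least 40 minutes is 12:50-14:40; a 40-minute meeting can start as late as 14:00 and still end by 14:40.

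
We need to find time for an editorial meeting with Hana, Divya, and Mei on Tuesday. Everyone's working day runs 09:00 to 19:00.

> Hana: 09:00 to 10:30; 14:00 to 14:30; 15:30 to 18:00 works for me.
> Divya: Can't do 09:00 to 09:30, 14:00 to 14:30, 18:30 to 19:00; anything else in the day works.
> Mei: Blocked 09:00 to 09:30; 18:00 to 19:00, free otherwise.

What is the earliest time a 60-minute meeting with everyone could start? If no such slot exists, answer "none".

09:30

Hana free: 09:00-10:30, 14:00-14:30, 15:30-18:00.
Divya free: 09:30-14:00, 14:30-18:30 (invert busy blocks within the working day).
Mei free: 09:30-18:00 (invert busy blocks within the working day).
Hana ∩ Divya: 09:30-10:30, 15:30-18:00.
Hana ∩ Divya ∩ Mei: 09:30-10:30, 15:30-18:00.
The first common window of at least 60 minutes is 09:30-10:30, so the earliest start is 09:30.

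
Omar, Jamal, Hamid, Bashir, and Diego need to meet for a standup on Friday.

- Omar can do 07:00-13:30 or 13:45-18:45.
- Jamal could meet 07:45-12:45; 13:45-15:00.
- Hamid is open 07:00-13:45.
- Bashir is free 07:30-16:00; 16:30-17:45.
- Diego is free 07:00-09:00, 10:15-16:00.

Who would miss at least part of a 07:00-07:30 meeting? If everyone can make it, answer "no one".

Omar: free for 07:00-07:30. Jamal: not fully free for 07:00-07:30. Hamid: free for 07:00-07:30. Bashir: not fully free for 07:00-07:30. Diego: free for 07:00-07:30.

Bashir, Jamal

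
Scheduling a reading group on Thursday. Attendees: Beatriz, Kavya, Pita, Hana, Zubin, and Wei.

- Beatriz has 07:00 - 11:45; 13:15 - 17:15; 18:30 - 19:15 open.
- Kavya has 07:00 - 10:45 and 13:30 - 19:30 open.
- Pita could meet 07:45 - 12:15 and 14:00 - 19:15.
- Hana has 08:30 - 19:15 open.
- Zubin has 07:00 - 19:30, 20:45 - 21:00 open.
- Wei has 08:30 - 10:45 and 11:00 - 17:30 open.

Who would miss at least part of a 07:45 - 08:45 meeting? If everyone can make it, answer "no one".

Beatriz: free for 07:45-08:45. Kavya: free for 07:45-08:45. Pita: free for 07:45-08:45. Hana: not fully free for 07:45-08:45. Zubin: free for 07:45-08:45. Wei: not fully free for 07:45-08:45.

Hana, Wei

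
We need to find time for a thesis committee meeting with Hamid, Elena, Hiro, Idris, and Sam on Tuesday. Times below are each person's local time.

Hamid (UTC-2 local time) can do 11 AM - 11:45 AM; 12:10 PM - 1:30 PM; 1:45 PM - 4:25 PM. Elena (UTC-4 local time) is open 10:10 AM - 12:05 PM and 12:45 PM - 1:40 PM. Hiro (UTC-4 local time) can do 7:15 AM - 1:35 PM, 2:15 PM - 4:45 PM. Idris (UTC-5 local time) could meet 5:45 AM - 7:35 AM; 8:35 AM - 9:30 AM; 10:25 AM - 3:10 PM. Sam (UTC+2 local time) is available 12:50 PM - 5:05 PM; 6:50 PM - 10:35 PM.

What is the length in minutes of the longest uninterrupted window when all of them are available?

Hamid in UTC: 13:00-13:45, 14:10-15:30, 15:45-18:25 (add 2h to convert from UTC-2).
Elena in UTC: 14:10-16:05, 16:45-17:40 (add 4h to convert from UTC-4).
Hiro in UTC: 11:15-17:35, 18:15-20:45 (add 4h to convert from UTC-4).
Idris in UTC: 10:45-12:35, 13:35-14:30, 15:25-20:10 (add 5h to convert from UTC-5).
Sam in UTC: 10:50-15:05, 16:50-20:35 (subtract 2h to convert from UTC+2).
Hamid ∩ Elena: 14:10-15:30, 15:45-16:05, 16:45-17:40.
Hamid ∩ Elena ∩ Hiro: 14:10-15:30, 15:45-16:05, 16:45-17:35.
Hamid ∩ Elena ∩ Hiro ∩ Idris: 14:10-14:30, 15:25-15:30, 15:45-16:05, 16:45-17:35.
Hamid ∩ Elena ∩ Hiro ∩ Idris ∩ Sam: 14:10-14:30, 16:50-17:35.
So the common availability across everyone is 14:10-14:30, 16:50-17:35.
The longest is 16:50-17:35 at 45 minutes.

45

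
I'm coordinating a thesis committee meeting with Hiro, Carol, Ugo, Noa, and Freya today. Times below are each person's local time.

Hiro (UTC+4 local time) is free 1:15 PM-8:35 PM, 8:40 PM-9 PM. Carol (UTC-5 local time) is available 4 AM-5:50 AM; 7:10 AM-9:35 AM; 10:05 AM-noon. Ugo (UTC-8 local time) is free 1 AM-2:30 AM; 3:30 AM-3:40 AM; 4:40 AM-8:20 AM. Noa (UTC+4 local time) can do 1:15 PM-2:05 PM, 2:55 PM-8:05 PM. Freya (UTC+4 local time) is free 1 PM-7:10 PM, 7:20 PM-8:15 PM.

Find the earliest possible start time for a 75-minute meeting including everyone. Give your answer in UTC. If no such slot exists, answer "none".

12:40

Hiro in UTC: 09:15-16:35, 16:40-17:00 (subtract 4h to convert from UTC+4).
Carol in UTC: 09:00-10:50, 12:10-14:35, 15:05-17:00 (add 5h to convert from UTC-5).
Ugo in UTC: 09:00-10:30, 11:30-11:40, 12:40-16:20 (add 8h to convert from UTC-8).
Noa in UTC: 09:15-10:05, 10:55-16:05 (subtract 4h to convert from UTC+4).
Freya in UTC: 09:00-15:10, 15:20-16:15 (subtract 4h to convert from UTC+4).
Hiro ∩ Carol: 09:15-10:50, 12:10-14:35, 15:05-16:35, 16:40-17:00.
Hiro ∩ Carol ∩ Ugo: 09:15-10:30, 12:40-14:35, 15:05-16:20.
Hiro ∩ Carol ∩ Ugo ∩ Noa: 09:15-10:05, 12:40-14:35, 15:05-16:05.
Hiro ∩ Carol ∩ Ugo ∩ Noa ∩ Freya: 09:15-10:05, 12:40-14:35, 15:05-15:10, 15:20-16:05.
The first common window of at least 75 minutes is 12:40-14:35, so the earliest start is 12:40.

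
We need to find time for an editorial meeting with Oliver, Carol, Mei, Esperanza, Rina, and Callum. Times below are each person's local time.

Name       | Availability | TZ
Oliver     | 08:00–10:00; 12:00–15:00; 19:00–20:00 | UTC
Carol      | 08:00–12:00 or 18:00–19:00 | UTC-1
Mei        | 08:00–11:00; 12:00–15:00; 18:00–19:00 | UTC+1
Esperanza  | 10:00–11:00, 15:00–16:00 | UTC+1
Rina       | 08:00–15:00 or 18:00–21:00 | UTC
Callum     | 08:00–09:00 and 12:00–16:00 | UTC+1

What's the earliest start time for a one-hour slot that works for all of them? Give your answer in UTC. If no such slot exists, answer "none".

none

Oliver in UTC: 08:00-10:00, 12:00-15:00, 19:00-20:00.
Carol in UTC: 09:00-13:00, 19:00-20:00 (add 1h to convert from UTC-1).
Mei in UTC: 07:00-10:00, 11:00-14:00, 17:00-18:00 (subtract 1h to convert from UTC+1).
Esperanza in UTC: 09:00-10:00, 14:00-15:00 (subtract 1h to convert from UTC+1).
Rina in UTC: 08:00-15:00, 18:00-21:00.
Callum in UTC: 07:00-08:00, 11:00-15:00 (subtract 1h to convert from UTC+1).
Oliver ∩ Carol: 09:00-10:00, 12:00-13:00, 19:00-20:00.
Oliver ∩ Carol ∩ Mei: 09:00-10:00, 12:00-13:00.
Oliver ∩ Carol ∩ Mei ∩ Esperanza: 09:00-10:00.
Oliver ∩ Carol ∩ Mei ∩ Esperanza ∩ Rina: 09:00-10:00.
Oliver ∩ Carol ∩ Mei ∩ Esperanza ∩ Rina ∩ Callum: ∅.
There is no time when everyone is free.
No common window is at least 60 minutes long.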